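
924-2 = 922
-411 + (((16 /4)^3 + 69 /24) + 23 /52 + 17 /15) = -534377 /1560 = -342.55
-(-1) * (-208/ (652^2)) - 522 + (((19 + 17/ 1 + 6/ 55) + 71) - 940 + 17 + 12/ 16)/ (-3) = -250.29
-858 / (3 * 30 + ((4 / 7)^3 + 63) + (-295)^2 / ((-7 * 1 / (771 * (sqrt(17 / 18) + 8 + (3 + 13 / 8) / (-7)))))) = 0.00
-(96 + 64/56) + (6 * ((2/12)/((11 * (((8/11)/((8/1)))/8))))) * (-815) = -46320/7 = -6617.14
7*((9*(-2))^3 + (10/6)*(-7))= -122717/3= -40905.67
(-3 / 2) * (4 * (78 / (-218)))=234 / 109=2.15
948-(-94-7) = 1049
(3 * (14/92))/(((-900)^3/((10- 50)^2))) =-0.00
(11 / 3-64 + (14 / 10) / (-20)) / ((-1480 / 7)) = 126847 / 444000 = 0.29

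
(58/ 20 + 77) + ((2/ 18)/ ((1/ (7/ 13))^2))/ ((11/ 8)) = 13371989/ 167310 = 79.92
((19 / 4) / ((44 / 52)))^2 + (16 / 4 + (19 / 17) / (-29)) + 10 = 45.47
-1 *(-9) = 9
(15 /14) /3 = 5 /14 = 0.36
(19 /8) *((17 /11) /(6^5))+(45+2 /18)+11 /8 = 31810211 /684288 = 46.49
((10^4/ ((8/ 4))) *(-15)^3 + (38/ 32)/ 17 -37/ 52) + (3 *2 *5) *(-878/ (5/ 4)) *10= -60415108189/ 3536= -17085720.64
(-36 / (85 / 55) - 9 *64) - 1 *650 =-21238 / 17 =-1249.29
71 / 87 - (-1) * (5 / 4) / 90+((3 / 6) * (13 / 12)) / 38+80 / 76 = 150505 / 79344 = 1.90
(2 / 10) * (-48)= -48 / 5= -9.60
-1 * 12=-12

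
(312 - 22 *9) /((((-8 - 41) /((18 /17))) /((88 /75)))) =-60192 /20825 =-2.89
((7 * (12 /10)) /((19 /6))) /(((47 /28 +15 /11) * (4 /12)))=2.62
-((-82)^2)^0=-1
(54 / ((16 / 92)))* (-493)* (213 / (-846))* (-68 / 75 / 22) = -1588.34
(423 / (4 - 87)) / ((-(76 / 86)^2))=782127 / 119852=6.53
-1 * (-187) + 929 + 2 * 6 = 1128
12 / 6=2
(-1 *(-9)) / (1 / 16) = 144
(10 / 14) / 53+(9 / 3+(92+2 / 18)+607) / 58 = 2346959 / 193662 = 12.12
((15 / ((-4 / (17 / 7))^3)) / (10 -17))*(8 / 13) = 0.30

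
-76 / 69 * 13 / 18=-494 / 621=-0.80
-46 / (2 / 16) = -368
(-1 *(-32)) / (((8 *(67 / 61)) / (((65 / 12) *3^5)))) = 321165 / 67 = 4793.51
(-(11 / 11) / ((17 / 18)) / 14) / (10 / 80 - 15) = 72 / 14161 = 0.01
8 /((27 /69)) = 184 /9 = 20.44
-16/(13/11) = -176/13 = -13.54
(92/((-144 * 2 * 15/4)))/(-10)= 23/2700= 0.01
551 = 551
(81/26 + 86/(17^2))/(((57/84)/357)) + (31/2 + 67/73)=1110850983/613054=1812.00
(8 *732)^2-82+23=34292677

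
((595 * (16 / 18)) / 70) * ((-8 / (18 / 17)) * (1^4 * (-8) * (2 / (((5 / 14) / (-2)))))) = -2071552 / 405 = -5114.94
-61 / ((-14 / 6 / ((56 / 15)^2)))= 27328 / 75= 364.37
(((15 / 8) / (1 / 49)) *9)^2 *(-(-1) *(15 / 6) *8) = 218791125 / 16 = 13674445.31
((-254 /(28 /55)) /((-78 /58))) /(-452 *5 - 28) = -18415 /113568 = -0.16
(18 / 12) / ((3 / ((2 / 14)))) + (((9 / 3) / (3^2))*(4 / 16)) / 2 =19 / 168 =0.11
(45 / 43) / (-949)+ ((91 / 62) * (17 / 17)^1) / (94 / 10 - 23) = -18756905 / 172042312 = -0.11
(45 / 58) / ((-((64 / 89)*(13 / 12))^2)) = -3208005 / 2509312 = -1.28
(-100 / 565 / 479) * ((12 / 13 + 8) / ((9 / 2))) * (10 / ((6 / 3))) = -23200 / 6332859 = -0.00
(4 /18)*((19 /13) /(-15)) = -38 /1755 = -0.02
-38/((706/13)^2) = -3211/249218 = -0.01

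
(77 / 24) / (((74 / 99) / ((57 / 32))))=144837 / 18944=7.65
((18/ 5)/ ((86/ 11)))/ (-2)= -0.23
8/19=0.42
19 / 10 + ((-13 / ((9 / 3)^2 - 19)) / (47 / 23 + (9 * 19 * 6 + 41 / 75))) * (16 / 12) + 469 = 321357437 / 682430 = 470.90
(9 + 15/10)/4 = 21/8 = 2.62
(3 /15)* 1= 1 /5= 0.20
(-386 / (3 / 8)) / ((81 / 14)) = -43232 / 243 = -177.91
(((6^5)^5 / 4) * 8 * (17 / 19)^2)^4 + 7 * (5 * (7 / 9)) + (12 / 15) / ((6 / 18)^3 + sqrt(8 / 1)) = 5832 * sqrt(2) / 29155 + 19133391027764190611266168378734130844220206017519104864094858413734237172354720250894956620243 / 4456402024143195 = 4293461614124199216419630000000000000000000000000000000000000000000000000000000.00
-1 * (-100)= 100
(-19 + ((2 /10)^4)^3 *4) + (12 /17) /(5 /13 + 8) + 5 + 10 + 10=6.08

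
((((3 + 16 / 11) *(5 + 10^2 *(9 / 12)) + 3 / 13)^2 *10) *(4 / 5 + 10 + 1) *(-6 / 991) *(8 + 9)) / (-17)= 1841002522692 / 20264959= 90846.59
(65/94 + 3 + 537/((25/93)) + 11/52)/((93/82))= 5014065439/2841150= 1764.80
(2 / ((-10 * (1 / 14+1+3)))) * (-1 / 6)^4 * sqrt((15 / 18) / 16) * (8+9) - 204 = -204 - 119 * sqrt(30) / 4432320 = -204.00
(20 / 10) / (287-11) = 1 / 138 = 0.01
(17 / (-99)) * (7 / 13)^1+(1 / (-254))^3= -1950061903 / 21090151368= -0.09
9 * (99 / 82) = 891 / 82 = 10.87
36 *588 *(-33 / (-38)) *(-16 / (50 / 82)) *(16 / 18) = -203664384 / 475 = -428767.12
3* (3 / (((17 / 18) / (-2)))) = -324 / 17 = -19.06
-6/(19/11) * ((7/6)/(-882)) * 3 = 11/798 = 0.01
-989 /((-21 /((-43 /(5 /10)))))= -85054 /21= -4050.19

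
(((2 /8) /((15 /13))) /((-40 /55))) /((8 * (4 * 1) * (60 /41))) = -5863 /921600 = -0.01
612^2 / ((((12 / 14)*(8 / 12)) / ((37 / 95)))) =24251724 / 95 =255281.31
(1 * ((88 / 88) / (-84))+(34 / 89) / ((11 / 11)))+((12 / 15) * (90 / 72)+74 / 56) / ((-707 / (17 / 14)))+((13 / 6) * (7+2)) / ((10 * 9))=215627557 / 369987240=0.58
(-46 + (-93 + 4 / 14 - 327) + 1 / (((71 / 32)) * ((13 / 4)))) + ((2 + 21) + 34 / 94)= -134285770 / 303667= -442.21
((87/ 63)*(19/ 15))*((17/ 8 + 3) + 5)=4959/ 280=17.71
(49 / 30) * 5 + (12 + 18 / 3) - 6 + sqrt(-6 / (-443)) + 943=sqrt(2658) / 443 + 5779 / 6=963.28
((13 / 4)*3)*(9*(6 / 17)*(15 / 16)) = 15795 / 544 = 29.03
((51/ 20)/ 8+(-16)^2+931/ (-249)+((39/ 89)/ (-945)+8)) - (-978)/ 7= 29806246943/ 74460960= 400.29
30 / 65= 6 / 13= 0.46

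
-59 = -59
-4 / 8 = -1 / 2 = -0.50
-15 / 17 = -0.88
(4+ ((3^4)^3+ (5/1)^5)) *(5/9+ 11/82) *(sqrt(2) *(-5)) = -2607059.87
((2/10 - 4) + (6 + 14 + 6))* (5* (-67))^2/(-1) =-2491395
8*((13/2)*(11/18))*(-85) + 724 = -17794/9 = -1977.11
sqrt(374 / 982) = sqrt(91817) / 491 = 0.62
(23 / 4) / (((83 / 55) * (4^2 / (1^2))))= 1265 / 5312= 0.24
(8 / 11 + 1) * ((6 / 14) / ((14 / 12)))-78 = -41700 / 539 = -77.37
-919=-919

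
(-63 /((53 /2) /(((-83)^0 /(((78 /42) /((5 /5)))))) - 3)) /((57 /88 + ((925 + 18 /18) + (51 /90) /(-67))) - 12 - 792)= -78004080 /7017502399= -0.01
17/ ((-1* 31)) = -17/ 31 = -0.55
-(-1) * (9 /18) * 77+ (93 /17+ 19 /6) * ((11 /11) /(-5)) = 9377 /255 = 36.77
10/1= 10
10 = 10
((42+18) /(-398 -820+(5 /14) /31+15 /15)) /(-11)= 0.00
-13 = -13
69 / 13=5.31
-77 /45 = -1.71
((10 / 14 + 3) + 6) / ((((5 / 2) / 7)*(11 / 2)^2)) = 544 / 605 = 0.90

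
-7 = -7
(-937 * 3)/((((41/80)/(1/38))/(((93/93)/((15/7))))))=-52472/779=-67.36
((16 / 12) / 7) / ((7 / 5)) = 20 / 147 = 0.14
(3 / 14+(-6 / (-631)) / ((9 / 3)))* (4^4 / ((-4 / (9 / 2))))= -276624 / 4417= -62.63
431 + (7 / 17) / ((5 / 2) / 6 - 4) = 314977 / 731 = 430.89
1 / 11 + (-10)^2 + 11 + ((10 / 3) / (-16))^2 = 704147 / 6336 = 111.13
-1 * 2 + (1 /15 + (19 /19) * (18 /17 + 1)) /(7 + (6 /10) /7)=-10751 /6324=-1.70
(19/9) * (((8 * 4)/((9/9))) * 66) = 13376/3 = 4458.67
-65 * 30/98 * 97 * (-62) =5863650/49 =119666.33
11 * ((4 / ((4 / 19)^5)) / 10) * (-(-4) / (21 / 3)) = 27237089 / 4480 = 6079.71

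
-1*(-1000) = 1000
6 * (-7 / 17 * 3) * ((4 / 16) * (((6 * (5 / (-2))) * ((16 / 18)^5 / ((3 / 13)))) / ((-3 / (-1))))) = 7454720 / 334611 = 22.28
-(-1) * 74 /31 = 74 /31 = 2.39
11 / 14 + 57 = 809 / 14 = 57.79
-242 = -242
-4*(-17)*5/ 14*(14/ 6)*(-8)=-1360/ 3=-453.33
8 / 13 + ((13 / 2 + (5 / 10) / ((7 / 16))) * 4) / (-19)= -1718 / 1729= -0.99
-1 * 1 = -1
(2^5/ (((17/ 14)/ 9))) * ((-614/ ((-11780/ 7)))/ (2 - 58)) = -77364/ 50065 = -1.55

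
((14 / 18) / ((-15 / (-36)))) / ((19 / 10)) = 56 / 57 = 0.98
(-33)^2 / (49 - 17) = 1089 / 32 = 34.03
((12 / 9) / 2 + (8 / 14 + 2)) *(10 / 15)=136 / 63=2.16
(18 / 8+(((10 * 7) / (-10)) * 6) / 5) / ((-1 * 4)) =1.54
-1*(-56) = 56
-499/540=-0.92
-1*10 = -10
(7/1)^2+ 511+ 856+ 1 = 1417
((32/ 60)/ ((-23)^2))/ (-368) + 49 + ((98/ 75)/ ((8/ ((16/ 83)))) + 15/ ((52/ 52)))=3233144883/ 50493050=64.03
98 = 98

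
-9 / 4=-2.25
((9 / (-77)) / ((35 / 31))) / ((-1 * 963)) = 31 / 288365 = 0.00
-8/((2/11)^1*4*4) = -11/4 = -2.75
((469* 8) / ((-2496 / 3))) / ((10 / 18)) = -4221 / 520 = -8.12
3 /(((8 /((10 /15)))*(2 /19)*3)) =19 /24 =0.79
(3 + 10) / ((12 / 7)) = 91 / 12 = 7.58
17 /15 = 1.13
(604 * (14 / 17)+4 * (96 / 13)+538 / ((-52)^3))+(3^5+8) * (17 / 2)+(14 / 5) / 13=15899689119 / 5975840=2660.66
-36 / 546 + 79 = 78.93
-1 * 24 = -24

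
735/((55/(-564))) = -7537.09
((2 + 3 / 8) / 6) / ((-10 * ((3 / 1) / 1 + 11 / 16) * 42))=-19 / 74340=-0.00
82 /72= 1.14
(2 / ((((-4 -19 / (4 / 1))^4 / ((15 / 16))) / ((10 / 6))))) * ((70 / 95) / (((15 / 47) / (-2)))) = -6016 / 2443875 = -0.00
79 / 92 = 0.86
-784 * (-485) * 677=257422480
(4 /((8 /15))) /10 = 0.75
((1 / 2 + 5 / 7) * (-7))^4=83521 / 16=5220.06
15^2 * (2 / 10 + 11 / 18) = 365 / 2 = 182.50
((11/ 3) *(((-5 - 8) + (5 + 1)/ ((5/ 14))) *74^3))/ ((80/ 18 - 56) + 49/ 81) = -2286679032/ 20635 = -110815.56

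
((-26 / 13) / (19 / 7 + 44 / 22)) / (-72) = 7 / 1188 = 0.01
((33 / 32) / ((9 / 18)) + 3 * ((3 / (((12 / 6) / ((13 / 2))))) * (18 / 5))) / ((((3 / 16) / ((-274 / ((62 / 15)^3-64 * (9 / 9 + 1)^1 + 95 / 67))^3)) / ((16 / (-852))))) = -181588151776215380962500000 / 143908310721945868520129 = -1261.83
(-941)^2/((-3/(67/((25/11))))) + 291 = -652577672/75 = -8701035.63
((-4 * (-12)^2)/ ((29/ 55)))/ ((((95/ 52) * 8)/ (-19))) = 41184/ 29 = 1420.14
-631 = -631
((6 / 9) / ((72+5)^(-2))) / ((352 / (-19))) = -10241 / 48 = -213.35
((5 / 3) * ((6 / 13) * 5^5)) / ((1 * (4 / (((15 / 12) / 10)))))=15625 / 208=75.12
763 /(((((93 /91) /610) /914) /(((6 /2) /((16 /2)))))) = 9677918705 /62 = 156095462.98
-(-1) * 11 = 11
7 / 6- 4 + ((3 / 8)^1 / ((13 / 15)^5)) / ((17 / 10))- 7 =-710641883 / 75743772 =-9.38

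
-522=-522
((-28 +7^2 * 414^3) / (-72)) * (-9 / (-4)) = -108654350.88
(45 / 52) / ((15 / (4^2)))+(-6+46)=532 / 13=40.92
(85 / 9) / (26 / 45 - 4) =-425 / 154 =-2.76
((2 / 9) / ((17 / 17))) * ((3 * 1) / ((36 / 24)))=4 / 9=0.44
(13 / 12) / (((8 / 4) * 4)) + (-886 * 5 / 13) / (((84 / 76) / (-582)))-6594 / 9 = 520394229 / 2912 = 178706.81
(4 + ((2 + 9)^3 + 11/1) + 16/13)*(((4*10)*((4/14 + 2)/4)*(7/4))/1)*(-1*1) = -700560/13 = -53889.23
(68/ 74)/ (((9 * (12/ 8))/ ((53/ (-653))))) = -3604/ 652347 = -0.01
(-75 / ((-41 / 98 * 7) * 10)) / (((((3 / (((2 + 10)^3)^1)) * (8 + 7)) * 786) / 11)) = 1.38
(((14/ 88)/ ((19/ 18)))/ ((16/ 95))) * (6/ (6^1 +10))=945/ 2816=0.34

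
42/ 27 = 14/ 9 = 1.56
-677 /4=-169.25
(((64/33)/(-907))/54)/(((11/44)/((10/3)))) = -1280/2424411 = -0.00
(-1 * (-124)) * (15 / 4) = 465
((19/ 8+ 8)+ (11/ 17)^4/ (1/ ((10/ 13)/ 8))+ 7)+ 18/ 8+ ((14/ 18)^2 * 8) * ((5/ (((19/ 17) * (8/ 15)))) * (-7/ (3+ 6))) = -478509308893/ 40104111528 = -11.93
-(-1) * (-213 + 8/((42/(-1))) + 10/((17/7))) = -74639/357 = -209.07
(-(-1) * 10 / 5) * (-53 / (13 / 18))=-1908 / 13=-146.77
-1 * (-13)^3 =2197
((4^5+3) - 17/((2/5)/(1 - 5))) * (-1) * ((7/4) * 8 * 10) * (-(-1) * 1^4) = -167580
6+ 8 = 14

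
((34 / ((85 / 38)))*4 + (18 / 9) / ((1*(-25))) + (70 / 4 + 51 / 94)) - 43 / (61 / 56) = 2815906 / 71675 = 39.29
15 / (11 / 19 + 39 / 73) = 20805 / 1544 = 13.47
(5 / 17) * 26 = 130 / 17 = 7.65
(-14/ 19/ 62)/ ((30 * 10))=-7/ 176700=-0.00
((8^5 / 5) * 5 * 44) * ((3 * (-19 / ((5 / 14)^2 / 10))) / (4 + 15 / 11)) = -354369404928 / 295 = -1201252220.09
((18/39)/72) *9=0.06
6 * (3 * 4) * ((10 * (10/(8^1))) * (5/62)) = 2250/31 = 72.58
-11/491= -0.02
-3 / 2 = -1.50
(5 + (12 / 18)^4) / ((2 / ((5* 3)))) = 2105 / 54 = 38.98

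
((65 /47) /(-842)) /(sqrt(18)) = -65 * sqrt(2) /237444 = -0.00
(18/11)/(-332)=-9/1826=-0.00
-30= -30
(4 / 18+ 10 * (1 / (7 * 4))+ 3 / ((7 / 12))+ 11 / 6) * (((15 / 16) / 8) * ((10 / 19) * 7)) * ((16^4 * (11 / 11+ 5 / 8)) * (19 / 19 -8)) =-138611200 / 57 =-2431775.44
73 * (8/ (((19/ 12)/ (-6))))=-42048/ 19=-2213.05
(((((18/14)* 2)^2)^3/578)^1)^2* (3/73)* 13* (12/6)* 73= 22558211937810432/1156038148314721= 19.51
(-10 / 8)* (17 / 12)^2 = -1445 / 576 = -2.51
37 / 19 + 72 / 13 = 1849 / 247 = 7.49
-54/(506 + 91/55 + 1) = -1485/13988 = -0.11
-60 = -60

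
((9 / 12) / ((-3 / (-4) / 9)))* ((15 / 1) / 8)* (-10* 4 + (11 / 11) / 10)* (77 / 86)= -829521 / 1376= -602.85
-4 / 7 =-0.57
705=705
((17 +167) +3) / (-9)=-20.78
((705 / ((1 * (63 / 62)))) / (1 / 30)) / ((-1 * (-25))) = 5828 / 7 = 832.57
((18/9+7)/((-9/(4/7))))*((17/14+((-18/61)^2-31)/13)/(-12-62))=-788037/87700249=-0.01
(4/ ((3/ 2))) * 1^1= 8/ 3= 2.67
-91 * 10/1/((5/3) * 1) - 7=-553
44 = 44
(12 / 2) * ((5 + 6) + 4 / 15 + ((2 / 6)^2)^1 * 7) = 1084 / 15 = 72.27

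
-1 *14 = -14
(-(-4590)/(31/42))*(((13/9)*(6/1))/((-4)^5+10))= -21420/403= -53.15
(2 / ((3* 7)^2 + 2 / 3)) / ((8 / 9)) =27 / 5300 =0.01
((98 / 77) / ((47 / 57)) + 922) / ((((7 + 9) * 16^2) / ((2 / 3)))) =14921 / 99264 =0.15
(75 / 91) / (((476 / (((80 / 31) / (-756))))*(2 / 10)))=-625 / 21149037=-0.00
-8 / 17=-0.47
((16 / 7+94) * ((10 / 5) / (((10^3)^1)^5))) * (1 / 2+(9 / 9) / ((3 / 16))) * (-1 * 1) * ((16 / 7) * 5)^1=-337 / 26250000000000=-0.00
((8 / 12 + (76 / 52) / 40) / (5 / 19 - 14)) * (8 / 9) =-20843 / 458055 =-0.05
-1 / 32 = -0.03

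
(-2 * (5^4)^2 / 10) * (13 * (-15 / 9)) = 5078125 / 3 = 1692708.33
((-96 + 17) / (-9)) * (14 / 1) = 1106 / 9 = 122.89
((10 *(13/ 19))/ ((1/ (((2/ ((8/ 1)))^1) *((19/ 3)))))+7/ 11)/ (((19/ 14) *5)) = 5299/ 3135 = 1.69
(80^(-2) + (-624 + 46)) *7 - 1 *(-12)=-25817593 / 6400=-4034.00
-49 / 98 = -0.50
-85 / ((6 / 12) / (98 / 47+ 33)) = -280330 / 47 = -5964.47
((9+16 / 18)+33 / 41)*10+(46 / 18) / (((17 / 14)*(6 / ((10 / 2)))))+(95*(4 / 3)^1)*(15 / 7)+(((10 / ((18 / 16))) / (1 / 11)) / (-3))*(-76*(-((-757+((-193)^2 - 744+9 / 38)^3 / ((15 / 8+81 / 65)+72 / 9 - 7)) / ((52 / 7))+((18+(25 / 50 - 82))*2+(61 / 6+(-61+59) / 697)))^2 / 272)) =-620817855618203915434691312934022828024952118422995 / 26997145219913801576268807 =-22995685305284515829286090.00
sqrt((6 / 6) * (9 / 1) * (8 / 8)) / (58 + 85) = 3 / 143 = 0.02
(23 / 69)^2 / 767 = 1 / 6903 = 0.00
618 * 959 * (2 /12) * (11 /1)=1086547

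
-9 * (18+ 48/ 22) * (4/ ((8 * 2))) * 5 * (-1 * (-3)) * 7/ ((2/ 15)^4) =-5310309375/ 352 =-15086106.18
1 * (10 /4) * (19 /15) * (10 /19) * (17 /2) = 85 /6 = 14.17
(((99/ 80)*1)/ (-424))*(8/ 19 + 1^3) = -2673/ 644480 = -0.00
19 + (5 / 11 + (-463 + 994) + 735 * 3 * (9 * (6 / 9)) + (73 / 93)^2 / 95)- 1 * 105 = 123601620269 / 9038205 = 13675.46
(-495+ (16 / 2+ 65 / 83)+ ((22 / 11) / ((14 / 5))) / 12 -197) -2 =-4776917 / 6972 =-685.16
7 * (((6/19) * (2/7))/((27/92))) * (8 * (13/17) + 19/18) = 403880/26163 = 15.44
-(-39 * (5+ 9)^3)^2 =-11452424256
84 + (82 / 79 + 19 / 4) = 28373 / 316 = 89.79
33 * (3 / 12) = 33 / 4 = 8.25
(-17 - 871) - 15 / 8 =-7119 / 8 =-889.88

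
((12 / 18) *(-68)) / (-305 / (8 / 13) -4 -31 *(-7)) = 64 / 399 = 0.16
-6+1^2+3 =-2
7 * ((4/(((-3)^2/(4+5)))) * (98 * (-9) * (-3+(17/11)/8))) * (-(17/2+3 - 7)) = -6862401/22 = -311927.32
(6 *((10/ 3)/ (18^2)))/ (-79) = -5/ 6399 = -0.00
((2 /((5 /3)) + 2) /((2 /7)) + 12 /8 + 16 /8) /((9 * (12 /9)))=49 /40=1.22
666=666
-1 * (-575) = 575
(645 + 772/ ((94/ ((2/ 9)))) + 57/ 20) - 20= 629.68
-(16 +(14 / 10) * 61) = -507 / 5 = -101.40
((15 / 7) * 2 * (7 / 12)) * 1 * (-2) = -5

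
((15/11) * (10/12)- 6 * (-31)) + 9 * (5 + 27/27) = 5305/22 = 241.14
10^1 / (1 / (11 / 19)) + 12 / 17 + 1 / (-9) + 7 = 38908 / 2907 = 13.38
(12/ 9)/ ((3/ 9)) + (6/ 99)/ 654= 4.00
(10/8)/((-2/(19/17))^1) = -95/136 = -0.70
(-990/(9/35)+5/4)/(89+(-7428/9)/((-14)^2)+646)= -2263065/429704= -5.27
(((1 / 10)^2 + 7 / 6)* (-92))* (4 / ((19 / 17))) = -552092 / 1425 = -387.43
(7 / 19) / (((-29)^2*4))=7 / 63916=0.00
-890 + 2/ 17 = -15128/ 17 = -889.88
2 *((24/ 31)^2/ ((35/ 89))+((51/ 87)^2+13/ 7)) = 30104744/ 4041005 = 7.45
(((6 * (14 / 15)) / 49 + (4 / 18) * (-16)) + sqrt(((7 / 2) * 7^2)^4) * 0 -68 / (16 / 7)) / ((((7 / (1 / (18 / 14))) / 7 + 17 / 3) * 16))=-41821 / 140160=-0.30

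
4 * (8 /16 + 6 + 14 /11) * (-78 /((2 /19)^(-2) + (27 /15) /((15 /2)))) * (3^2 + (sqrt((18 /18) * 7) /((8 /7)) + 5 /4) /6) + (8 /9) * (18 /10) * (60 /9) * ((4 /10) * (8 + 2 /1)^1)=-60951458 /298617 - 389025 * sqrt(7) /99539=-214.45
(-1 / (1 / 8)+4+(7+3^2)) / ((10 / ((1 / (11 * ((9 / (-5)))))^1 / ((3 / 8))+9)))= 10.64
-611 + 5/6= -3661/6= -610.17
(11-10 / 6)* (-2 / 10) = -28 / 15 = -1.87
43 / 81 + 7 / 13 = 1126 / 1053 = 1.07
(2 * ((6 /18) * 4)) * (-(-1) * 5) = 40 /3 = 13.33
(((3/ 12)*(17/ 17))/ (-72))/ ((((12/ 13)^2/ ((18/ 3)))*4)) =-169/ 27648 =-0.01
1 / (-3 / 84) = -28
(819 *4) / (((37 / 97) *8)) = 1073.55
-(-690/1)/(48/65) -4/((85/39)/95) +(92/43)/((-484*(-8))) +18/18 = 67313211/88451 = 761.02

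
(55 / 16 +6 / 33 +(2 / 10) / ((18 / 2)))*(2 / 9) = 28841 / 35640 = 0.81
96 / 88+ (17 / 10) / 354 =42667 / 38940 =1.10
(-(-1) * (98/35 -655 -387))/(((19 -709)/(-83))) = -71878/575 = -125.01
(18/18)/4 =1/4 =0.25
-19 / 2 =-9.50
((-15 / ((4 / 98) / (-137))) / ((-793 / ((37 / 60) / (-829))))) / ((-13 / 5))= -1241905 / 68369288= -0.02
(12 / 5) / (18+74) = 3 / 115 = 0.03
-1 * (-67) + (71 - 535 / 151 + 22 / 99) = 183029 / 1359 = 134.68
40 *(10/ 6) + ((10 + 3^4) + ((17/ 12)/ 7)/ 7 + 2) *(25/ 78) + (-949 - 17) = -39879499/ 45864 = -869.52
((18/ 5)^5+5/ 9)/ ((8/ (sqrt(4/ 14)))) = 17021737 * sqrt(14)/ 1575000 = 40.44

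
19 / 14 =1.36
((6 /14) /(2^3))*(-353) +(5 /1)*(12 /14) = -117 /8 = -14.62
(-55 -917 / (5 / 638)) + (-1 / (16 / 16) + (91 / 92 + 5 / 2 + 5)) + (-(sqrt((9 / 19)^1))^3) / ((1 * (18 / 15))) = -53846087 / 460 -45 * sqrt(19) / 722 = -117056.98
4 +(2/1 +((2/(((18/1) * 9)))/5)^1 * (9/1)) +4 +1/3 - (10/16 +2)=2783/360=7.73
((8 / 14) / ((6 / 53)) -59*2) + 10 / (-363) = -112.98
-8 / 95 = -0.08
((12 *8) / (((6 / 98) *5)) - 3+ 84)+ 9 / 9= 1978 / 5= 395.60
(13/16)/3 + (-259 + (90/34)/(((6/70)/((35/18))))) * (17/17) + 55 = -39081/272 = -143.68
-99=-99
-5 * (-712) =3560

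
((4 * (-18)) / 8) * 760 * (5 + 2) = -47880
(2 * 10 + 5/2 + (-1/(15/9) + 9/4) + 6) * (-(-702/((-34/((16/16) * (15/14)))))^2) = -3343059135/226576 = -14754.69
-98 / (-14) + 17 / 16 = 129 / 16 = 8.06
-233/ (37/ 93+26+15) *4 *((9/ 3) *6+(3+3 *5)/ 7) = -6240672/ 13475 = -463.13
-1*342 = -342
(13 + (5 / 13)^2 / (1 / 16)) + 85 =16962 / 169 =100.37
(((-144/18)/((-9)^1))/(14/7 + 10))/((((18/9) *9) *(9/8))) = 8/2187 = 0.00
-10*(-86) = 860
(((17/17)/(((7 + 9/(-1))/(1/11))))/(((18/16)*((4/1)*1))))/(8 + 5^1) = -1/1287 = -0.00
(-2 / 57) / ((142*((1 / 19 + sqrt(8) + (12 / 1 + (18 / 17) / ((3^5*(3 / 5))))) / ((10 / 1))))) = -1448250570 / 6679590751367 + 240176340*sqrt(2) / 6679590751367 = -0.00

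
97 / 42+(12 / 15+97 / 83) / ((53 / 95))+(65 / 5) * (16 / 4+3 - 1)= 15489793 / 184758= 83.84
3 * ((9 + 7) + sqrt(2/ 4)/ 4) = 3 * sqrt(2)/ 8 + 48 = 48.53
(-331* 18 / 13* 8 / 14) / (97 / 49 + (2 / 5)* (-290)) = 166824 / 72631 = 2.30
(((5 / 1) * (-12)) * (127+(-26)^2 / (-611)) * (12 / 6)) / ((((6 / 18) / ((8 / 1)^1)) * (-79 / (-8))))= -136327680 / 3713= -36716.32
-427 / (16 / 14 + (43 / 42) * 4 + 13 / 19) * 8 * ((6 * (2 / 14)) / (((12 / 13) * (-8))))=316407 / 4726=66.95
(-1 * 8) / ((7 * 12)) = -2 / 21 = -0.10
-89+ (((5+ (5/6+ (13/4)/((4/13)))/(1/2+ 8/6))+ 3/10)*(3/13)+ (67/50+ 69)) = -457671/28600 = -16.00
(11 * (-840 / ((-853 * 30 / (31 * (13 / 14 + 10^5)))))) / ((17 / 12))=11457706392 / 14501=790132.16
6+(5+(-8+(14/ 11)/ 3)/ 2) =238/ 33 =7.21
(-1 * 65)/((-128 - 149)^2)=-65/76729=-0.00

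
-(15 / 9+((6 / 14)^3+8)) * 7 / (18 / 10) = -50140 / 1323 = -37.90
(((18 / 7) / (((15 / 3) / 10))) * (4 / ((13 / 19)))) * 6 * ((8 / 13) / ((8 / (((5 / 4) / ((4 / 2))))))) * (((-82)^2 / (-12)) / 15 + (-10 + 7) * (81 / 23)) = -11308344 / 27209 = -415.61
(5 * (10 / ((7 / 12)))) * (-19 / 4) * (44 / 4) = -31350 / 7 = -4478.57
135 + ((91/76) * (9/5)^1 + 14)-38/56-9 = 94082/665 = 141.48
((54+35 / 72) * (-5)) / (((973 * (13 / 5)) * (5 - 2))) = -98075 / 2732184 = -0.04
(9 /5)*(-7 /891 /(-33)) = 7 /16335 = 0.00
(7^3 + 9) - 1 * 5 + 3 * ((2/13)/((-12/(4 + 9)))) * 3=345.50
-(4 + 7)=-11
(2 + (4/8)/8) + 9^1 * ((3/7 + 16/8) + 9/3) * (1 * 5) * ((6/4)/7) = 42657/784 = 54.41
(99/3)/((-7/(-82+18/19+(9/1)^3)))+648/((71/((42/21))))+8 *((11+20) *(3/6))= -27501373/9443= -2912.36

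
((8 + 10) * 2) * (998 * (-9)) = -323352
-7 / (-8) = 7 / 8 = 0.88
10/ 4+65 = 135/ 2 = 67.50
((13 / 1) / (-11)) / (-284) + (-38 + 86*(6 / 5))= 1018489 / 15620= 65.20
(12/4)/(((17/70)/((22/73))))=4620/1241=3.72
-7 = -7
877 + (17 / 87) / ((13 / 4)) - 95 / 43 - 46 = 40309502 / 48633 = 828.85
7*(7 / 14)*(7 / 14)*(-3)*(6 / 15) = -21 / 10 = -2.10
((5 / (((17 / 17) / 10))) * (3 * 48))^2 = 51840000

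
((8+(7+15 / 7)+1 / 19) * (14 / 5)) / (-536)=-2287 / 25460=-0.09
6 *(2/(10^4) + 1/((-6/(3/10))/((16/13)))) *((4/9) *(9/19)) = -11961/154375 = -0.08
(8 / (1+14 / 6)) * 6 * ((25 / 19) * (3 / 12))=4.74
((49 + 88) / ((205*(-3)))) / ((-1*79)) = 0.00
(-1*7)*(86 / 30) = -301 / 15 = -20.07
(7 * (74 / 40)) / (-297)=-259 / 5940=-0.04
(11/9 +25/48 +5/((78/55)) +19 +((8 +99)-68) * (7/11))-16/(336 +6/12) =679607437/13858416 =49.04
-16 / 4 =-4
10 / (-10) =-1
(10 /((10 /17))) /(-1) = -17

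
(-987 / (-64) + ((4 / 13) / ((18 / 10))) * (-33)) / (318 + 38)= 24413 / 888576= 0.03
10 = 10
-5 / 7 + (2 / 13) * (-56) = -849 / 91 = -9.33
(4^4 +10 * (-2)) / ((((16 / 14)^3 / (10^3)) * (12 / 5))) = 12648125 / 192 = 65875.65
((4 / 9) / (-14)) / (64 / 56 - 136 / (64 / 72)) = 2 / 9567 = 0.00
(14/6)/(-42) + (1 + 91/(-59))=-635/1062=-0.60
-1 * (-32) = 32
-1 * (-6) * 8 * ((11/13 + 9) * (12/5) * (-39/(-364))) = 55296/455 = 121.53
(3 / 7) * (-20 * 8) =-480 / 7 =-68.57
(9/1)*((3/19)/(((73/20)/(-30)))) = -11.68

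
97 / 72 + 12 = 961 / 72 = 13.35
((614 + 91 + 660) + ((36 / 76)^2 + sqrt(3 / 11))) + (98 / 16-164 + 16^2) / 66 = sqrt(33) / 11 + 260506073 / 190608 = 1367.23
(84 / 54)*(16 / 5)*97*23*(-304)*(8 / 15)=-1215377408 / 675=-1800559.12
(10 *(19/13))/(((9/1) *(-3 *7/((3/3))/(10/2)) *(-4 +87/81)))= 950/7189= 0.13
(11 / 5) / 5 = 11 / 25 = 0.44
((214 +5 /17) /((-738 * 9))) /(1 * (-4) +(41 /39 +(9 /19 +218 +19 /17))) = -899821 /6042110058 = -0.00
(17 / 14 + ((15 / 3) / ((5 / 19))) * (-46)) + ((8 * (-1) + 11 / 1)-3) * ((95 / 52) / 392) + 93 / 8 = -48225 / 56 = -861.16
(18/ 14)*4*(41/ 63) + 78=3986/ 49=81.35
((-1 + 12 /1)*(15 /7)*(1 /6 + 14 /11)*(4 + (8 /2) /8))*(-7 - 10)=-72675 /28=-2595.54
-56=-56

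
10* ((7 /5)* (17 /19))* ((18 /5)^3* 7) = 9716112 /2375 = 4090.99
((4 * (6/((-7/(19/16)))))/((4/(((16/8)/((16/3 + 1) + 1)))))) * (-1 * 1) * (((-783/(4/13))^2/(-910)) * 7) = -1362896847/98560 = -13828.09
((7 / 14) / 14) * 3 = 3 / 28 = 0.11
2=2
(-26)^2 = 676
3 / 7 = 0.43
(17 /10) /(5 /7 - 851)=-119 /59520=-0.00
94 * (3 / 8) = 35.25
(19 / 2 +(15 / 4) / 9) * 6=119 / 2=59.50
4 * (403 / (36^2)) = 403 / 324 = 1.24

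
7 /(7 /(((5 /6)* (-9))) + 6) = 105 /76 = 1.38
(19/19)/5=1/5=0.20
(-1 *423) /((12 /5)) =-705 /4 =-176.25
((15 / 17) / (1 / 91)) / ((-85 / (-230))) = 62790 / 289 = 217.27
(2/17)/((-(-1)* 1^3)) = 2/17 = 0.12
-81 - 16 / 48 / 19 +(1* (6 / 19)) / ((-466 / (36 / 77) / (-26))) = -82843114 / 1022637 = -81.01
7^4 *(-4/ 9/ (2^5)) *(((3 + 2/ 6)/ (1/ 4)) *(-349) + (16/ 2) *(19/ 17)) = 71088808/ 459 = 154877.58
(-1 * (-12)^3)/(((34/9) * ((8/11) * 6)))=1782/17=104.82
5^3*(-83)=-10375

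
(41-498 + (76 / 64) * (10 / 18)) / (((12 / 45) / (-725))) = 238209625 / 192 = 1240675.13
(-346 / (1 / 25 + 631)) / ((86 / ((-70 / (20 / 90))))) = 1362375 / 678368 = 2.01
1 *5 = 5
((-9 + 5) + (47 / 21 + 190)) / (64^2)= 3953 / 86016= 0.05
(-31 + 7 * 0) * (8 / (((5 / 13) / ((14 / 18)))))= -501.51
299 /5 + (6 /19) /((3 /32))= 6001 /95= 63.17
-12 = -12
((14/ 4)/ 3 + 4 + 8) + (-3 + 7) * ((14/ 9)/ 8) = 251/ 18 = 13.94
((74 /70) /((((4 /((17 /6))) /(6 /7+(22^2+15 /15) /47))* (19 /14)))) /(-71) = -2312833 /26629260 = -0.09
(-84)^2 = 7056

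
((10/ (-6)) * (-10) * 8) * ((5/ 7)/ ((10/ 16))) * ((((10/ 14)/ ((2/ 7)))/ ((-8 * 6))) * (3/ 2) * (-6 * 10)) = 5000/ 7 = 714.29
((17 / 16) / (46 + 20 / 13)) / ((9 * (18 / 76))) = 4199 / 400464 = 0.01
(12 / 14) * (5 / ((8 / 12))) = 45 / 7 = 6.43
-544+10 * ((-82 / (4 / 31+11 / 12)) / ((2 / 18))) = -7601.48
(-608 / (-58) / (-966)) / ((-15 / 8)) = 1216 / 210105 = 0.01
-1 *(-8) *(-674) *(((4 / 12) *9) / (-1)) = 16176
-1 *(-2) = 2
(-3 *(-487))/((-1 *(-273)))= 487/91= 5.35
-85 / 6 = -14.17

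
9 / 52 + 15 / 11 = 879 / 572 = 1.54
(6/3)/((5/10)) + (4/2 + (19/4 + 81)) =367/4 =91.75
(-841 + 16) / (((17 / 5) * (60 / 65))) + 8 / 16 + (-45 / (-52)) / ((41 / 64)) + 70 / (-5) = -9967709 / 36244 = -275.02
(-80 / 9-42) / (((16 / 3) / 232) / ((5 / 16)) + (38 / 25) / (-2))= 74.13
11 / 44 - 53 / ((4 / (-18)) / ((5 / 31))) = 4801 / 124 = 38.72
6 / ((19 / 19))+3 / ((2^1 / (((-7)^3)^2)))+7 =352973 / 2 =176486.50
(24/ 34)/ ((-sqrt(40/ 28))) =-6* sqrt(70)/ 85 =-0.59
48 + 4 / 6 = 146 / 3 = 48.67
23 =23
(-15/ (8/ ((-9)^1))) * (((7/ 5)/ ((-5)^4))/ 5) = 189/ 25000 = 0.01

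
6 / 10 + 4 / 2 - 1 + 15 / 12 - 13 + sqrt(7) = -203 / 20 + sqrt(7) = -7.50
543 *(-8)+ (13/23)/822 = -4344.00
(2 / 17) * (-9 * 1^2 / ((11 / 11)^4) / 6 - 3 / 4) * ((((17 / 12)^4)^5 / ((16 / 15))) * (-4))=1195362178425756624235765 / 1135928886651103739904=1052.32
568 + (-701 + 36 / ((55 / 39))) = -5911 / 55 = -107.47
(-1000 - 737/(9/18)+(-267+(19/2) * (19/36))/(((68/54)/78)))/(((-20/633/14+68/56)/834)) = -4699573522245/365194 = -12868704.09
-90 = -90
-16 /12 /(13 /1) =-0.10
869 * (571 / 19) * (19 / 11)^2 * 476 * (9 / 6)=611948694 / 11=55631699.45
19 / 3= 6.33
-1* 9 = -9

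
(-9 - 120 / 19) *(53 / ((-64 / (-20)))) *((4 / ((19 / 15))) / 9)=-128525 / 1444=-89.01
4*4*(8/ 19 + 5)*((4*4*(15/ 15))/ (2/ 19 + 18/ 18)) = 26368/ 21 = 1255.62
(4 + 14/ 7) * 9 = 54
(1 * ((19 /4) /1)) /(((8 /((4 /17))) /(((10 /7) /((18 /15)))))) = 475 /2856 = 0.17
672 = 672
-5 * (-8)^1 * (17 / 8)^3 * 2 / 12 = 24565 / 384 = 63.97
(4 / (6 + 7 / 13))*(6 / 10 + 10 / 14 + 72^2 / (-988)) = -135992 / 56525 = -2.41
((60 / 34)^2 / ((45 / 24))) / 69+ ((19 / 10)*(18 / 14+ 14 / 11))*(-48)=-597051704 / 2559095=-233.31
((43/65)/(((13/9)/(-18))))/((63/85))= -13158/1183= -11.12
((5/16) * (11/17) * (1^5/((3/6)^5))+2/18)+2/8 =4181/612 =6.83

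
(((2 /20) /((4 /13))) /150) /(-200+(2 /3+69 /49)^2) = -93639 /8457550000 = -0.00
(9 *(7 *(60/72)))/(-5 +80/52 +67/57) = -11115/484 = -22.96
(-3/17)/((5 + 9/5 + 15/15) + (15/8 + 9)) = -40/4233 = -0.01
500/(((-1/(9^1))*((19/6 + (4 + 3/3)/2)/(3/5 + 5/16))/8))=-98550/17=-5797.06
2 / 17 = 0.12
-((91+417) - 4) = -504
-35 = -35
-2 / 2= -1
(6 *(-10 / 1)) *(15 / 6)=-150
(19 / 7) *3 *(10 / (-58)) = -285 / 203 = -1.40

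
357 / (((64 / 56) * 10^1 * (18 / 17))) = 14161 / 480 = 29.50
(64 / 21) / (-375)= -64 / 7875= -0.01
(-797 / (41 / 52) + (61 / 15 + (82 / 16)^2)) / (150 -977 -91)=38592361 / 36132480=1.07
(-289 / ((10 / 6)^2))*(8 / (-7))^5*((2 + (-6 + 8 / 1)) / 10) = 170459136 / 2100875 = 81.14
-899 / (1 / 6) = -5394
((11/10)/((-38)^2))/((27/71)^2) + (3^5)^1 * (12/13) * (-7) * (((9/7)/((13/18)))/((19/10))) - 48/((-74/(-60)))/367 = -35541945147637999/24157345712760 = -1471.27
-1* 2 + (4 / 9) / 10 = -88 / 45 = -1.96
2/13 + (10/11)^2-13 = -18907/1573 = -12.02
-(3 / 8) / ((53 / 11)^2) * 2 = -363 / 11236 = -0.03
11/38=0.29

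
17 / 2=8.50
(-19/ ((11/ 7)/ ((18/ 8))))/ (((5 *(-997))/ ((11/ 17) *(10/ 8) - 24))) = -1887669/ 14915120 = -0.13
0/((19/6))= 0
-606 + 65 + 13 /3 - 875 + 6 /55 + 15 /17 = -3956944 /2805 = -1410.68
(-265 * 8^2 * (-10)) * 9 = 1526400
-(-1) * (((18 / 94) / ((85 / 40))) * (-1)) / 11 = -72 / 8789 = -0.01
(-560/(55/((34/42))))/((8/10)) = -340/33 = -10.30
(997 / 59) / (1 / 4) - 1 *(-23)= 5345 / 59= 90.59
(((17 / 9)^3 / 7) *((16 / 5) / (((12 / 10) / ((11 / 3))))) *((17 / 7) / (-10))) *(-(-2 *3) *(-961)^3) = 6523017154790488 / 535815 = 12174009975.07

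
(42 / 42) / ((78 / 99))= 33 / 26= 1.27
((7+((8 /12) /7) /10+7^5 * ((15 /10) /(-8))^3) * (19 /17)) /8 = -848030591 /58490880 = -14.50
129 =129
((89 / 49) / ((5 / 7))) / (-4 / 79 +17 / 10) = 14062 / 9121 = 1.54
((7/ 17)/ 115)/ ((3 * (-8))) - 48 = -2252167/ 46920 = -48.00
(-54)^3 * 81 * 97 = -1237194648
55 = 55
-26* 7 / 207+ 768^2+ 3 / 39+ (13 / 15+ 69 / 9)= 7936185941 / 13455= 589831.73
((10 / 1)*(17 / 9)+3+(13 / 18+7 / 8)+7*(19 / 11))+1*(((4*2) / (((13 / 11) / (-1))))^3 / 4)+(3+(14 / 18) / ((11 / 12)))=-66330131 / 1740024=-38.12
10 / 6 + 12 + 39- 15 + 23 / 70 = 7979 / 210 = 38.00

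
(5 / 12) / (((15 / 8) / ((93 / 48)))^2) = 961 / 2160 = 0.44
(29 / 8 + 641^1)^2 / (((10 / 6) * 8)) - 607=78230027 / 2560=30558.60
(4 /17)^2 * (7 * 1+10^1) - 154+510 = 356.94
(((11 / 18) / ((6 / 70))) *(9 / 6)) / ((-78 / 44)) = -4235 / 702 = -6.03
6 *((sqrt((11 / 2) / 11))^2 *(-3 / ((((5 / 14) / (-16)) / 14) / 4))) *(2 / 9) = 25088 / 5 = 5017.60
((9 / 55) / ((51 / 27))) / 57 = 27 / 17765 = 0.00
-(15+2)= -17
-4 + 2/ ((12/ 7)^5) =-480857/ 124416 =-3.86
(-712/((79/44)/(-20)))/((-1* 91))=-626560/7189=-87.16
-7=-7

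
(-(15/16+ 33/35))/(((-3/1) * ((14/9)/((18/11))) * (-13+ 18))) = 28431/215600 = 0.13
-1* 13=-13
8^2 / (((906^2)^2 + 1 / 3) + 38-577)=6 / 63166100471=0.00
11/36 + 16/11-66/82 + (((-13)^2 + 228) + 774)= 19027865/16236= 1171.96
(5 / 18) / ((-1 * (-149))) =5 / 2682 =0.00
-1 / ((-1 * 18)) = 0.06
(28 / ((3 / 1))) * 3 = 28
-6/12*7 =-7/2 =-3.50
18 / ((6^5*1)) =1 / 432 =0.00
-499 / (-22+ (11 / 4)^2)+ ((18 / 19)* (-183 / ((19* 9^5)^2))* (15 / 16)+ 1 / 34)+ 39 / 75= 35.11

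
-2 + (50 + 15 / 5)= 51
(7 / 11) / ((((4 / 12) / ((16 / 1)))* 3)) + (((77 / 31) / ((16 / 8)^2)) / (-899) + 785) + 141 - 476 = 564290665 / 1226236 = 460.18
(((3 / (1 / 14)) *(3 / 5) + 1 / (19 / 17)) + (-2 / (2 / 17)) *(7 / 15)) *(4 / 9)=20704 / 2565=8.07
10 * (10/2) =50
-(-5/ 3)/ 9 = 5/ 27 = 0.19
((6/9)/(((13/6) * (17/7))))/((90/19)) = 0.03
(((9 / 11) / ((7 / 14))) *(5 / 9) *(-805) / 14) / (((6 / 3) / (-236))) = 67850 / 11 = 6168.18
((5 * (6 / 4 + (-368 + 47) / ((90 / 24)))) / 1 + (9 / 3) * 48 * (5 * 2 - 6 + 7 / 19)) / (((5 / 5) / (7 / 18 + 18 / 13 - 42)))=-74598025 / 8892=-8389.34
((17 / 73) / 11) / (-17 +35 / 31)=-527 / 395076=-0.00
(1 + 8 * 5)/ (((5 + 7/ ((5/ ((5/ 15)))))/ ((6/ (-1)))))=-45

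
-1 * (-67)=67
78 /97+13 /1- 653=-62002 /97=-639.20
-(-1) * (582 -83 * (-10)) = 1412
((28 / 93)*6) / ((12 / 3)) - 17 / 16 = -0.61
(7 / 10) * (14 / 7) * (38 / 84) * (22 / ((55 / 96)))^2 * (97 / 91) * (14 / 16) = 1415424 / 1625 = 871.03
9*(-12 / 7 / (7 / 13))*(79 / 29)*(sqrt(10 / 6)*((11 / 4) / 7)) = -101673*sqrt(15) / 9947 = -39.59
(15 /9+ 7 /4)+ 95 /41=2821 /492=5.73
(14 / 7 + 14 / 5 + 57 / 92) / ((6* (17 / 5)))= 831 / 3128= 0.27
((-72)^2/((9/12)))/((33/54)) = 124416/11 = 11310.55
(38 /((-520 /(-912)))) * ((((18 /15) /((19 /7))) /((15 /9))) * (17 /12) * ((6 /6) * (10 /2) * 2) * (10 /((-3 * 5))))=-54264 /325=-166.97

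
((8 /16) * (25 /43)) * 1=25 /86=0.29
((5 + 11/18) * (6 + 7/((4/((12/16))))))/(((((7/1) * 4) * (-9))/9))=-1313/896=-1.47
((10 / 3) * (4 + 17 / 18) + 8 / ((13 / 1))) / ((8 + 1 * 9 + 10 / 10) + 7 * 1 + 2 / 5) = 30005 / 44577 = 0.67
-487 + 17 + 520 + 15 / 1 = 65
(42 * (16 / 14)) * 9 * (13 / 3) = 1872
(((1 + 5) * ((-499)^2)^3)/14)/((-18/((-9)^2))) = -416837745101169027/14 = -29774124650083501.93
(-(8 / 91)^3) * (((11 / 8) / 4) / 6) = -88 / 2260713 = -0.00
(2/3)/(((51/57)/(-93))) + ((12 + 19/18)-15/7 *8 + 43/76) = -5926901/81396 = -72.82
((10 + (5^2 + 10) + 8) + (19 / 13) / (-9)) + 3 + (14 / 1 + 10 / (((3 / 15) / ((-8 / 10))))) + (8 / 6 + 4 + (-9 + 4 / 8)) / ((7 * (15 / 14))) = 1912 / 65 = 29.42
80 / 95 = 16 / 19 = 0.84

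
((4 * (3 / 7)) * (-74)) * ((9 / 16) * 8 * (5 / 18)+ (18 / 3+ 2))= -8214 / 7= -1173.43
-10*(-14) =140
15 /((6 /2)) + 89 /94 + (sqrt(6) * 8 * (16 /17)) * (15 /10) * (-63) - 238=-12096 * sqrt(6) /17 - 21813 /94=-1974.94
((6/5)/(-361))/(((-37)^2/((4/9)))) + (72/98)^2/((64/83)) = 49838429773/71195748540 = 0.70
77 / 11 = 7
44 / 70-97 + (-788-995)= -65778 / 35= -1879.37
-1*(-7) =7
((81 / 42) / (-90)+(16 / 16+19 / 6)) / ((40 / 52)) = 22633 / 4200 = 5.39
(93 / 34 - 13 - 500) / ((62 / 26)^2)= -89.73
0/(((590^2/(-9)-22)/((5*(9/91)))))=0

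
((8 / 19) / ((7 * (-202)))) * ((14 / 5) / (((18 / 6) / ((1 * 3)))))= -0.00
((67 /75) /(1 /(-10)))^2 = 17956 /225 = 79.80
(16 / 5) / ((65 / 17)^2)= 4624 / 21125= 0.22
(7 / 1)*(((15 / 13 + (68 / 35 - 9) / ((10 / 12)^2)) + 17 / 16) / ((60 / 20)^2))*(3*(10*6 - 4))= -10123127 / 9750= -1038.27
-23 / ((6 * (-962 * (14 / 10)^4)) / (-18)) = -43125 / 2309762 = -0.02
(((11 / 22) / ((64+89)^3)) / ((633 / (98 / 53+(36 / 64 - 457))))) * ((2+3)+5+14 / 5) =-256994 / 200263877955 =-0.00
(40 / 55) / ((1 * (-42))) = -4 / 231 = -0.02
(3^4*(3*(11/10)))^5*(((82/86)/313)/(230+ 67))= 18837453843150129/1345900000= 13996176.42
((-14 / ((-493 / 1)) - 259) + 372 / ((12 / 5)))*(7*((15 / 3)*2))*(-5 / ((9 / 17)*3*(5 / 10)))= 11960200 / 261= 45824.52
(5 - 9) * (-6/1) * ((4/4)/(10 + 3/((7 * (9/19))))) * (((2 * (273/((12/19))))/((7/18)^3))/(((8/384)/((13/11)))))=32359481856/17633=1835165.99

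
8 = 8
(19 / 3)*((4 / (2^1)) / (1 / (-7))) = -266 / 3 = -88.67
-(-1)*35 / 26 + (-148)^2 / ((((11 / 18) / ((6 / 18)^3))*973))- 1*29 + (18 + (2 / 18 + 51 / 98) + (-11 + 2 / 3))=-157707430 / 8765757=-17.99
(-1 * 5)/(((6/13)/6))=-65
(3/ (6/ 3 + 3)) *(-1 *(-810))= 486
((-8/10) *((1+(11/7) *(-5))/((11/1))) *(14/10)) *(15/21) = 192/385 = 0.50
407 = 407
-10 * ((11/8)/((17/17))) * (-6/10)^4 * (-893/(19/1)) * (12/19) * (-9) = -1130679/2375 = -476.08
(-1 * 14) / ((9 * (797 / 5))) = -70 / 7173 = -0.01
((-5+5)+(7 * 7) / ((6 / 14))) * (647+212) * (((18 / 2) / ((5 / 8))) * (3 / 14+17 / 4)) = 6313650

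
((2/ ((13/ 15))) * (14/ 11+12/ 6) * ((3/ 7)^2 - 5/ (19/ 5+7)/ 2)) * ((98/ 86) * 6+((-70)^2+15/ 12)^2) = -1900641084585/ 219128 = -8673656.88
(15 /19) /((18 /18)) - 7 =-118 /19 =-6.21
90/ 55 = 18/ 11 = 1.64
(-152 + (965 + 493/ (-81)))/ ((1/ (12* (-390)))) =-33987200/ 9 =-3776355.56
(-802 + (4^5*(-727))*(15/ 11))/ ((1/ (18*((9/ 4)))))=-452609451/ 11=-41146313.73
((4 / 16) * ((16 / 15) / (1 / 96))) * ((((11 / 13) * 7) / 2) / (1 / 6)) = 29568 / 65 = 454.89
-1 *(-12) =12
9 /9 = 1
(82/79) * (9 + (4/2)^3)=1394/79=17.65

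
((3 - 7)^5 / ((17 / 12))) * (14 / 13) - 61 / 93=-16012457 / 20553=-779.08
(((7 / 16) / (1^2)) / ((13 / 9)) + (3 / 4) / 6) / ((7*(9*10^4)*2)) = 89 / 262080000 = 0.00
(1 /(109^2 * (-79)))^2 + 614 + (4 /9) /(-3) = 14601165004343801 /23786138235627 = 613.85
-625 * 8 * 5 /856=-3125 /107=-29.21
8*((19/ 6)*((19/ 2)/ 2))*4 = 1444/ 3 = 481.33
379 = 379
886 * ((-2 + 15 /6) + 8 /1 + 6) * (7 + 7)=179858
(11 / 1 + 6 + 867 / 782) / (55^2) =833 / 139150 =0.01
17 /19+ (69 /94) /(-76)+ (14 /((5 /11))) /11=131631 /35720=3.69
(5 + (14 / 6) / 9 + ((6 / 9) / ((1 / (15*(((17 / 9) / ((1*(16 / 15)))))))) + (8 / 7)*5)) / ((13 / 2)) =43367 / 9828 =4.41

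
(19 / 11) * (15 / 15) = 19 / 11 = 1.73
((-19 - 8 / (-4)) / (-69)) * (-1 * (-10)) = 170 / 69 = 2.46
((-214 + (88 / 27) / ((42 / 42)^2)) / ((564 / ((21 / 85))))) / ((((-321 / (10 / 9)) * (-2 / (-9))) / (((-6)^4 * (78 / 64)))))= 776685 / 341972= 2.27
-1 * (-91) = 91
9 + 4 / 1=13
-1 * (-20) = 20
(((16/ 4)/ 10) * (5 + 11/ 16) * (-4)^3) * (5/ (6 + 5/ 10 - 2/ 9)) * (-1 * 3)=39312/ 113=347.89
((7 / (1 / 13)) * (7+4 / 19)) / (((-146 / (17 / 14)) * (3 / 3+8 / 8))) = -30277 / 11096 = -2.73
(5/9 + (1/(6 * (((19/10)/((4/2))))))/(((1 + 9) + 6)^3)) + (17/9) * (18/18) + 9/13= 14280899/4552704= 3.14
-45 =-45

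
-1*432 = -432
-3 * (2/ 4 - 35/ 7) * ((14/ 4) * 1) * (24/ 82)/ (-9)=-1.54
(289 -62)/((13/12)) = 2724/13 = 209.54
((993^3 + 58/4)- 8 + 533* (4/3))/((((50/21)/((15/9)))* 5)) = 8224837943/60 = 137080632.38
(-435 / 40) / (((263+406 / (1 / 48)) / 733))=-63771 / 158008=-0.40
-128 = -128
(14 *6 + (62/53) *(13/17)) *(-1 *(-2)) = 152980/901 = 169.79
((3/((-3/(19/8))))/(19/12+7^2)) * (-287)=13.48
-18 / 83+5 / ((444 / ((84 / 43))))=-25733 / 132053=-0.19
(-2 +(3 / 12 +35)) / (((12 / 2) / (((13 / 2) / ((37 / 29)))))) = 50141 / 1776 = 28.23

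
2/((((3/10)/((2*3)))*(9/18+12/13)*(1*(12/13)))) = 3380/111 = 30.45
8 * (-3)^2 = 72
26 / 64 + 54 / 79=2755 / 2528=1.09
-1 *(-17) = 17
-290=-290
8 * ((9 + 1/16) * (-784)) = -56840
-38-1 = -39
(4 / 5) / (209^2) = 4 / 218405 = 0.00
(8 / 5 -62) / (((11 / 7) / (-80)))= 33824 / 11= 3074.91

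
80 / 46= 40 / 23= 1.74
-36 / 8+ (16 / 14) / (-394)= -4.50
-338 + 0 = -338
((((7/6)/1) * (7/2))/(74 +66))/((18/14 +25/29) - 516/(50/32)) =-7105/79923264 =-0.00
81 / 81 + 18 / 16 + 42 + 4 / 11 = 3915 / 88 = 44.49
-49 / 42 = -7 / 6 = -1.17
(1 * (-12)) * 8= -96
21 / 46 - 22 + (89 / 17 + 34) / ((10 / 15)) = 14588 / 391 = 37.31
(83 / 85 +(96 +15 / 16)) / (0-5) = -133163 / 6800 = -19.58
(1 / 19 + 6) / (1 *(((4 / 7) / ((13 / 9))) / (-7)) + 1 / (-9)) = -659295 / 18259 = -36.11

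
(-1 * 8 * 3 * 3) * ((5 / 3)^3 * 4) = -4000 / 3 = -1333.33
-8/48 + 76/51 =1.32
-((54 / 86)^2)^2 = -531441 / 3418801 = -0.16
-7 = -7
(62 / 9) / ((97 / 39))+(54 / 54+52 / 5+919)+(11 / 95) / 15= 128988457 / 138225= 933.18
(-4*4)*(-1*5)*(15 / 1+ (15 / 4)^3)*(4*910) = 19724250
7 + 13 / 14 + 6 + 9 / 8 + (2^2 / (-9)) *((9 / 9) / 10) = 37823 / 2520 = 15.01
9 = 9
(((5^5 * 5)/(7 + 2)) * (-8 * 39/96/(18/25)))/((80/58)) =-29453125/5184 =-5681.54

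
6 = 6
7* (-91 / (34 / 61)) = -38857 / 34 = -1142.85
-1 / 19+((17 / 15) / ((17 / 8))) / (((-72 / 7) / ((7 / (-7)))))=-2 / 2565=-0.00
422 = 422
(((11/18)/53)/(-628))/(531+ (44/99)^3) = -891/25772666584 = -0.00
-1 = -1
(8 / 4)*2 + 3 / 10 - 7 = -2.70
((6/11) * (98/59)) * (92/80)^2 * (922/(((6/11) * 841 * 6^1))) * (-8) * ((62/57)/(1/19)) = -740874022/11164275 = -66.36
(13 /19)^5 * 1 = 371293 /2476099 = 0.15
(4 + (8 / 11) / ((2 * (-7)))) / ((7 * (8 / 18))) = 684 / 539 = 1.27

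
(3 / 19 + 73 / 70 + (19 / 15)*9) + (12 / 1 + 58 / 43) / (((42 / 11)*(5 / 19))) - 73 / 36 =4912031 / 205884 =23.86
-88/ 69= -1.28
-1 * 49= -49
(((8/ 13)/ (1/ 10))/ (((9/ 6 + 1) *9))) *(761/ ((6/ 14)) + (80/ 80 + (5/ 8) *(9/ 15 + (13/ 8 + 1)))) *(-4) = -683014/ 351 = -1945.91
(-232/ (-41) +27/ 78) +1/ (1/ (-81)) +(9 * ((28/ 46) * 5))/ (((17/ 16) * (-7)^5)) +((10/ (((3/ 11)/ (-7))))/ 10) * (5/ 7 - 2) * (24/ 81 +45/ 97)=-49.91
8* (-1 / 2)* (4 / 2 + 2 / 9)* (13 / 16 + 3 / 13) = -9.27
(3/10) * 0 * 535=0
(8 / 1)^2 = 64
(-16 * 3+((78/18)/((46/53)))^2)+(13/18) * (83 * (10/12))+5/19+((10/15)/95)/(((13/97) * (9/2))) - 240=-278108243/1306630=-212.84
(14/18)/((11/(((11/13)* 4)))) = 28/117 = 0.24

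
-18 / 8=-9 / 4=-2.25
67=67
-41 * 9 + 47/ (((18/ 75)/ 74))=42368/ 3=14122.67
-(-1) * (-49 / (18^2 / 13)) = -637 / 324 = -1.97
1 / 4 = 0.25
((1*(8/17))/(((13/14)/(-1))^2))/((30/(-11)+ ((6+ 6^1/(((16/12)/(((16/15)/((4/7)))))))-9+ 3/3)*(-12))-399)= -86240/75614487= -0.00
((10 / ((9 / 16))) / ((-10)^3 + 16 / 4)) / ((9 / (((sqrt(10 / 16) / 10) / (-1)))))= sqrt(10) / 20169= 0.00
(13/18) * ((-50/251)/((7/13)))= -4225/15813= -0.27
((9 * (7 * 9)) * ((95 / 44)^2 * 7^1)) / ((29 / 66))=107460675 / 2552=42108.41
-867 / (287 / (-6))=18.13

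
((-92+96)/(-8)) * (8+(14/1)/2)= -15/2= -7.50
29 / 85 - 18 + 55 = 3174 / 85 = 37.34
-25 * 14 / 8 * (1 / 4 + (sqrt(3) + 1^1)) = -175 * sqrt(3) / 4 - 875 / 16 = -130.46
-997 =-997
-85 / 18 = -4.72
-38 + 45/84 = -1049/28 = -37.46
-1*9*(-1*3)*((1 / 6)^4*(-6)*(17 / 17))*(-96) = 12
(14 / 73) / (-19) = -14 / 1387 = -0.01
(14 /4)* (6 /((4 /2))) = 21 /2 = 10.50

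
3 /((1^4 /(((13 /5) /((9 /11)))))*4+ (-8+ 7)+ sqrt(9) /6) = 858 /217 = 3.95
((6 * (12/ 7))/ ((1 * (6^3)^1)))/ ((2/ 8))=4/ 21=0.19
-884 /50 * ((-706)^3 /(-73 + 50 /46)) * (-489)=874667665603992 /20675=42305570283.14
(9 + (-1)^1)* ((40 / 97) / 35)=64 / 679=0.09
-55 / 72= -0.76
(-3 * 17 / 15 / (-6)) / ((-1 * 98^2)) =-17 / 288120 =-0.00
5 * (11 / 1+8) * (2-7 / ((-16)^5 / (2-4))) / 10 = 19.00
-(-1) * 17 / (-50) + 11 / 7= 431 / 350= 1.23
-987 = -987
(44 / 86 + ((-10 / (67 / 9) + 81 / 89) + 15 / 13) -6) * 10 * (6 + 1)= -1112457220 / 3333317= -333.74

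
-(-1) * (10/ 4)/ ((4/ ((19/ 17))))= 95/ 136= 0.70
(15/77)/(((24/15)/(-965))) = -72375/616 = -117.49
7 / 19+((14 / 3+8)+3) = 914 / 57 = 16.04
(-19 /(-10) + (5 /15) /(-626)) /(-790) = -4459 /1854525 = -0.00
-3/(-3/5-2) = 15/13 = 1.15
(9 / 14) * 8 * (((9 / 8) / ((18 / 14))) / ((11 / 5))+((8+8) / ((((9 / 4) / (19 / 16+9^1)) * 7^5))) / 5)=26528401 / 12941390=2.05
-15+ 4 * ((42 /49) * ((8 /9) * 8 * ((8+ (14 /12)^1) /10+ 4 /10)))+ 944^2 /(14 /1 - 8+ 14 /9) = 631684219 /5355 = 117961.57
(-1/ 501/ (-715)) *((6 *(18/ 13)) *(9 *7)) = 0.00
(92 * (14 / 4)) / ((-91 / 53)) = -2438 / 13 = -187.54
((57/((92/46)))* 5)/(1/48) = 6840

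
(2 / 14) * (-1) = -1 / 7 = -0.14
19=19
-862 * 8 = -6896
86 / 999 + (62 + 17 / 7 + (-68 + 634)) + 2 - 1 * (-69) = 701.51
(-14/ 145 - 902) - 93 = -144289/ 145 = -995.10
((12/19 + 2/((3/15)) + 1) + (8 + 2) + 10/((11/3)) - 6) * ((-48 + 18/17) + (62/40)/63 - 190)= -6490609087/1492260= -4349.52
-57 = -57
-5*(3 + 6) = -45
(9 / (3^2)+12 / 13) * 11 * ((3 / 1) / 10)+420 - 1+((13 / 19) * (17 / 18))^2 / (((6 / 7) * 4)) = 15526503043 / 36492768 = 425.47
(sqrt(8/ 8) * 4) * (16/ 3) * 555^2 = 6571200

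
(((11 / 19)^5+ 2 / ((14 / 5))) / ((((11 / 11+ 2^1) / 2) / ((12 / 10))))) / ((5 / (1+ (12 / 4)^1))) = 216125632 / 433317325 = 0.50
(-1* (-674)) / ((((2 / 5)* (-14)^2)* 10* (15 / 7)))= 337 / 840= 0.40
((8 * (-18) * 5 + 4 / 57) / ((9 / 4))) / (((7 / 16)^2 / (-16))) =672333824 / 25137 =26746.78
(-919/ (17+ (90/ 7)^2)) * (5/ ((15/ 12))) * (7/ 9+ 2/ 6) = -1801240/ 80397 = -22.40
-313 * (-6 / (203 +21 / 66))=13772 / 1491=9.24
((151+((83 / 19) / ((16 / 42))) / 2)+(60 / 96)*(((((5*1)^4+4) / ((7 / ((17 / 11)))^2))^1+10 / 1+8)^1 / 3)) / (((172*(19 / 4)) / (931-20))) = 822006923449 / 4417721616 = 186.07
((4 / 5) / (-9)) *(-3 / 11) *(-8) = -32 / 165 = -0.19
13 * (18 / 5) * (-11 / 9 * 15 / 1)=-858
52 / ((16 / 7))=91 / 4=22.75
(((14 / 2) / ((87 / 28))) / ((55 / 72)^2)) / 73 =338688 / 6403925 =0.05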